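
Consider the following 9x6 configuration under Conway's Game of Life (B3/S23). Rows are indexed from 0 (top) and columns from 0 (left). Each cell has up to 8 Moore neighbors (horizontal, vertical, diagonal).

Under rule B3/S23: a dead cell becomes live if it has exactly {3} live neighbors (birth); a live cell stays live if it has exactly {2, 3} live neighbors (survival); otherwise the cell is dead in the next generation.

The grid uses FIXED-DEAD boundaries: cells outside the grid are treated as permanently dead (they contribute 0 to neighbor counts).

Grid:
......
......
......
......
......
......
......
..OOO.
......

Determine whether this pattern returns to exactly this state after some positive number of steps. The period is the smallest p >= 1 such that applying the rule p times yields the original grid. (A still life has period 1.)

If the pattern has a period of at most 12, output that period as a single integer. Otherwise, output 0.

Answer: 2

Derivation:
Simulating and comparing each generation to the original:
Gen 0 (original, given above): 3 live cells
Gen 1: 3 live cells, differs from original
Gen 2: 3 live cells, MATCHES original -> period = 2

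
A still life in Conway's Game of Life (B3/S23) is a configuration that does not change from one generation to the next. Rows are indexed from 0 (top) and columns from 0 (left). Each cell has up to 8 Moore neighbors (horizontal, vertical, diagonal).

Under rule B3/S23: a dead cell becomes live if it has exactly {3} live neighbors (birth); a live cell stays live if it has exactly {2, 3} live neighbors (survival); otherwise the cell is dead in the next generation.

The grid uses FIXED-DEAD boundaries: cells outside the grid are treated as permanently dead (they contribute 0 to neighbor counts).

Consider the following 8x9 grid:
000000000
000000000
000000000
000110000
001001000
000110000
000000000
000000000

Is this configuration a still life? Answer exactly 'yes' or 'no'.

Compute generation 1 and compare to generation 0 (given above):
Generation 1:
000000000
000000000
000000000
000110000
001001000
000110000
000000000
000000000
The grids are IDENTICAL -> still life.

Answer: yes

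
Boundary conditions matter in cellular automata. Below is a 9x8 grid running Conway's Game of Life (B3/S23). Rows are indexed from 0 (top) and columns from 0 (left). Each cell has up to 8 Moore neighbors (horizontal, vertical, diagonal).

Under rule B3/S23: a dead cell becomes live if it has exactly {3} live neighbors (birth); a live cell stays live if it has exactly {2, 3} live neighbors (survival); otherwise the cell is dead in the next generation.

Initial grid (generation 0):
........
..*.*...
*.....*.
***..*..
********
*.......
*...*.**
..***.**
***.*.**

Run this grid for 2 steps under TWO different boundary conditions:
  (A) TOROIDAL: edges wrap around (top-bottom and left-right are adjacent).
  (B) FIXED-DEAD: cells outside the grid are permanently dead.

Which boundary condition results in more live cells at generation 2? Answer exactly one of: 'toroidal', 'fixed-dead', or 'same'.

Answer: toroidal

Derivation:
Under TOROIDAL boundary, generation 2:
*.**.***
..***...
........
..*....*
...***..
.**...**
.**..*..
..*.*...
*.*.*.*.
Population = 27

Under FIXED-DEAD boundary, generation 2:
........
........
........
..*.....
...****.
.**....*
*.*..*..
*.*.*...
.**..*..
Population = 17

Comparison: toroidal=27, fixed-dead=17 -> toroidal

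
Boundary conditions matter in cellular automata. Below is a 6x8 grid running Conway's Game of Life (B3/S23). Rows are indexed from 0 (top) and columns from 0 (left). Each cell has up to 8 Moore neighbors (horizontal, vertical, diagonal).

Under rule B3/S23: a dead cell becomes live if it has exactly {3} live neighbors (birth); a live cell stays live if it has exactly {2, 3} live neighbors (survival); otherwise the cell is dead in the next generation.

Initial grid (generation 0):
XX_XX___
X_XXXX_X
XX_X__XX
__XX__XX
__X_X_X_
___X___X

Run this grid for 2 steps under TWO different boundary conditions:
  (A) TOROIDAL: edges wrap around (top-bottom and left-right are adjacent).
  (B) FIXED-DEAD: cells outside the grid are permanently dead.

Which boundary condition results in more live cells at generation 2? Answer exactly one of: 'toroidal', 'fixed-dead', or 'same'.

Answer: toroidal

Derivation:
Under TOROIDAL boundary, generation 2:
_X__XX_X
_____XX_
________
___XX___
XX_XX_XX
XXX____X
Population = 18

Under FIXED-DEAD boundary, generation 2:
______X_
XX____X_
________
___XX___
____XX__
___XXX__
Population = 11

Comparison: toroidal=18, fixed-dead=11 -> toroidal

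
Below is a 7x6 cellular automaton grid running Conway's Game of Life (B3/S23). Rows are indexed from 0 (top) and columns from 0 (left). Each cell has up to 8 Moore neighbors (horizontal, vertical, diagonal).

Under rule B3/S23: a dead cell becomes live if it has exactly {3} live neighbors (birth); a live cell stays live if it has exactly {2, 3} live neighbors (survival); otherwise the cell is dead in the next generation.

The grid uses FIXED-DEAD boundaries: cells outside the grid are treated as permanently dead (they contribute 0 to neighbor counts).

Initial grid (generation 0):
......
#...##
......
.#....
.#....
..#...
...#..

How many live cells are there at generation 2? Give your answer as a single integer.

Answer: 4

Derivation:
Simulating step by step:
Generation 0 (given above): 7 live cells
Generation 1: 3 live cells
......
......
......
......
.##...
..#...
......
Generation 2: 4 live cells
......
......
......
......
.##...
.##...
......
Population at generation 2: 4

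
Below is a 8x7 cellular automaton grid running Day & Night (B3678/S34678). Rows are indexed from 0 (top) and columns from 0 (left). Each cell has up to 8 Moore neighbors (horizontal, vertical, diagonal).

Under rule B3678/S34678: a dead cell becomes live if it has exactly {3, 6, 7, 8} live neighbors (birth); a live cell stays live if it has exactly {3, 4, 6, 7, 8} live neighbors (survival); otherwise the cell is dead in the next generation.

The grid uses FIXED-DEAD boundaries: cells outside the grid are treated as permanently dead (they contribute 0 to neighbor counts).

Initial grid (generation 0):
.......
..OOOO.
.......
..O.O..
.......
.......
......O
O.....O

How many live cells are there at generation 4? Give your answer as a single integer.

Answer: 0

Derivation:
Simulating step by step:
Generation 0 (given above): 9 live cells
Generation 1: 4 live cells
...OO..
.......
..O..O.
.......
.......
.......
.......
.......
Generation 2: 2 live cells
.......
...OO..
.......
.......
.......
.......
.......
.......
Generation 3: 0 live cells
.......
.......
.......
.......
.......
.......
.......
.......
Generation 4: 0 live cells
.......
.......
.......
.......
.......
.......
.......
.......
Population at generation 4: 0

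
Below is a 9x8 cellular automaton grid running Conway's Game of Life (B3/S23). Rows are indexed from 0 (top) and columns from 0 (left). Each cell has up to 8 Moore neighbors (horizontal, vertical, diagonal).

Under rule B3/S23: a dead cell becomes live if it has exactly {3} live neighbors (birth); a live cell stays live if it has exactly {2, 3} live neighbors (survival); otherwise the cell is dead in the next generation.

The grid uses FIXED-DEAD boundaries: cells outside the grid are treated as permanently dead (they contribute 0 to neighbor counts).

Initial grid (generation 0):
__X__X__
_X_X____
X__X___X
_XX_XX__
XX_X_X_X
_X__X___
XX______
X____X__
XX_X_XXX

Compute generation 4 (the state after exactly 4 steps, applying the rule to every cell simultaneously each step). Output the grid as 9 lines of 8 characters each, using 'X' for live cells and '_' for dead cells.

Simulating step by step:
Generation 0 (given above): 28 live cells
Generation 1: 22 live cells
__X_____
_X_XX___
X__X____
_____X__
X__X_XX_
____X___
XX______
__X_XX__
XX__XXX_
Generation 2: 27 live cells
__XX____
_X_XX___
__XX____
_____XX_
_____XX_
XX__XX__
_X_XXX__
__XXX_X_
_X_XX_X_
Generation 3: 21 live cells
__XXX___
_X__X___
__XX_X__
____XXX_
________
XXXX____
XX____X_
_X____X_
____X___
Generation 4: 22 live cells
(generation 4 grid is the final answer)

Answer: __XXX___
_X___X__
__XX__X_
___XXXX_
_XXXXX__
X_X_____
________
XX___X__
________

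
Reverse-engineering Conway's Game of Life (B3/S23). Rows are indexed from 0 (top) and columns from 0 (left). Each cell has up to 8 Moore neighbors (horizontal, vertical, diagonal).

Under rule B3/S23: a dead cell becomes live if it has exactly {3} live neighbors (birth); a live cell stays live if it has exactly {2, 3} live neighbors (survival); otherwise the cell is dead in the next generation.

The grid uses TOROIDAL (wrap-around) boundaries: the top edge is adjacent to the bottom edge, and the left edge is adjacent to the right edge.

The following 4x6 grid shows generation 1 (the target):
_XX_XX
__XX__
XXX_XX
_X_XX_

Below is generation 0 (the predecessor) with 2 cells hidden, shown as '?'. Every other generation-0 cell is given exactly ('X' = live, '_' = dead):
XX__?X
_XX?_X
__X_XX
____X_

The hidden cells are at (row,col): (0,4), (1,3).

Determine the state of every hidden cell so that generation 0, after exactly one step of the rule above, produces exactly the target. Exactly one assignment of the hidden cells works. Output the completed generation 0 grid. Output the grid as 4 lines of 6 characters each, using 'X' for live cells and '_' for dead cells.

Hidden generation-0 cells (in order): (0,4), (1,3).
A hidden cell only influences target cells in its own 3x3 neighborhood. Try each of the 2^2 = 4 assignments, step the completed generation 0 forward once under B3/S23, and compare with the target:
  (0,4)=_ (1,3)=_ -> step reproduces the target at every cell -> ACCEPT
  (0,4)=_ (1,3)=X -> step gives (0,2)='_' but target has 'X' -> reject
  (0,4)=X (1,3)=_ -> step gives (0,3)='X' but target has '_' -> reject
  (0,4)=X (1,3)=X -> step gives (0,2)='_' but target has 'X' -> reject
Unique solution: (0,4)=dead, (1,3)=dead.
Check: live-neighbor counts of every cell in the completed generation 0:
433233
643344
332433
432335
Applying B3/S23 to generation 0 with these counts gives:
_XX_XX
__XX__
XXX_XX
_X_XX_
which matches the target exactly.

Answer: XX___X
_XX__X
__X_XX
____X_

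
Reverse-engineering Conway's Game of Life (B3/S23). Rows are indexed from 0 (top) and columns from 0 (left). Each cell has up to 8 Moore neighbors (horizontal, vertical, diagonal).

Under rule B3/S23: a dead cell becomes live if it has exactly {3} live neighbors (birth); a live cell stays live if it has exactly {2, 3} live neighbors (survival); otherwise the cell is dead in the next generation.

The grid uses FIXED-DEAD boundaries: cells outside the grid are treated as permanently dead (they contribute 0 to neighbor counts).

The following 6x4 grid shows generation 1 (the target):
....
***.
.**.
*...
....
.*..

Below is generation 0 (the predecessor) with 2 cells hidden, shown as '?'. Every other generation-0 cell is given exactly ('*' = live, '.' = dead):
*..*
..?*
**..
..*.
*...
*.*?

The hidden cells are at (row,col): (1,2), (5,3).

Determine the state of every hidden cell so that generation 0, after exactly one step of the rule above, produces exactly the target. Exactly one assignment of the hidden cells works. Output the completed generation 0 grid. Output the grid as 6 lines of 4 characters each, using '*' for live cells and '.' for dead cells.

Answer: *..*
...*
**..
..*.
*...
*.*.

Derivation:
Hidden generation-0 cells (in order): (1,2), (5,3).
A hidden cell only influences target cells in its own 3x3 neighborhood. Try each of the 2^2 = 4 assignments, step the completed generation 0 forward once under B3/S23, and compare with the target:
  (1,2)=. (5,3)=. -> step reproduces the target at every cell -> ACCEPT
  (1,2)=. (5,3)=* -> step gives (4,2)='*' but target has '.' -> reject
  (1,2)=* (5,3)=. -> step gives (0,2)='*' but target has '.' -> reject
  (1,2)=* (5,3)=* -> step gives (0,2)='*' but target has '.' -> reject
Unique solution: (1,2)=dead, (5,3)=dead.
Check: live-neighbor counts of every cell in the completed generation 0:
0121
3331
1232
3411
1422
1301
Applying B3/S23 to generation 0 with these counts gives:
....
***.
.**.
*...
....
.*..
which matches the target exactly.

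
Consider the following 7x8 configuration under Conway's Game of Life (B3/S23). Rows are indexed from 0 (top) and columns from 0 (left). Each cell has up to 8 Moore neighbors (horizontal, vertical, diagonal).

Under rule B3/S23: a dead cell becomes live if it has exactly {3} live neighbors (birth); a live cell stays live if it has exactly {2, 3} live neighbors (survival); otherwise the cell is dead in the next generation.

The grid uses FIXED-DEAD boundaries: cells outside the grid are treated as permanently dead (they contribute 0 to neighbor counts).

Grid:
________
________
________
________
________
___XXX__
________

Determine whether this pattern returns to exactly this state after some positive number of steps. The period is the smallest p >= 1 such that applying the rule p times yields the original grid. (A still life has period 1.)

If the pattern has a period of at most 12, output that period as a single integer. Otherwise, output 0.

Simulating and comparing each generation to the original:
Gen 0 (original, given above): 3 live cells
Gen 1: 3 live cells, differs from original
Gen 2: 3 live cells, MATCHES original -> period = 2

Answer: 2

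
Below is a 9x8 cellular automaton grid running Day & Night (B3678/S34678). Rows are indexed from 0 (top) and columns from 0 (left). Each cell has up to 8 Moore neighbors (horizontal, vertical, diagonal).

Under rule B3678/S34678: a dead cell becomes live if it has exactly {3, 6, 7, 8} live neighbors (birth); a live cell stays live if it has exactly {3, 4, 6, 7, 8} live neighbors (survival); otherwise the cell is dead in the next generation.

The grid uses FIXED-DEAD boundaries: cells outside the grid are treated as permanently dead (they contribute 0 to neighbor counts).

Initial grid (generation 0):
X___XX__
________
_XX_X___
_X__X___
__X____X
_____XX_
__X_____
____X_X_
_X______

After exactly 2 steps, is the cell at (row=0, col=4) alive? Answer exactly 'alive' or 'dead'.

Answer: alive

Derivation:
Simulating step by step:
Generation 0 (given above): 16 live cells
Generation 1: 9 live cells
________
_X_XXX__
___X____
_X______
_____XX_
________
______X_
________
________
Generation 2: 5 live cells
____X___
__X_X___
________
________
________
_____XX_
________
________
________

Cell (0,4) at generation 2: 1 -> alive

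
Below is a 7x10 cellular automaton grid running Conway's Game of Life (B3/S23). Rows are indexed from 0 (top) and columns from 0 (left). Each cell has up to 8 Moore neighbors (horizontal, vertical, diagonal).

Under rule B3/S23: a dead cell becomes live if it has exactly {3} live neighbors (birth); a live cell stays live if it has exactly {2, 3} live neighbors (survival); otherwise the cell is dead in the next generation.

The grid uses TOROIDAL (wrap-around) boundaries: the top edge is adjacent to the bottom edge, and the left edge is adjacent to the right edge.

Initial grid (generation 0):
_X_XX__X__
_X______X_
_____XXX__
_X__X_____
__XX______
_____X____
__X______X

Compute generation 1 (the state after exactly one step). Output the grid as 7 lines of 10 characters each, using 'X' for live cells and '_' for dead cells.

Answer: XX_X____X_
__X_XX__X_
_____XXX__
__XXXXX___
__XXX_____
__XX______
__XXX_____

Derivation:
Simulating step by step:
Generation 0 (given above): 16 live cells
Generation 1: 24 live cells
(generation 1 grid is the final answer)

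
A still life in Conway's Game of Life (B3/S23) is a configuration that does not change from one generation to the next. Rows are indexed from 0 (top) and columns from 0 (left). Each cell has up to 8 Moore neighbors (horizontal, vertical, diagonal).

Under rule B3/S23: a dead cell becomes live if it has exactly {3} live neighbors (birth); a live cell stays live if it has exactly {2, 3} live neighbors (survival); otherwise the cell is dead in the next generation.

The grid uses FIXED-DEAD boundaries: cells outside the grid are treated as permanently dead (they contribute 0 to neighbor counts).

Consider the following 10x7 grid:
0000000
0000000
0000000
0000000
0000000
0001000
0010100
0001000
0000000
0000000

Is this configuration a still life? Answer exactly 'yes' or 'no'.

Compute generation 1 and compare to generation 0 (given above):
Generation 1:
0000000
0000000
0000000
0000000
0000000
0001000
0010100
0001000
0000000
0000000
The grids are IDENTICAL -> still life.

Answer: yes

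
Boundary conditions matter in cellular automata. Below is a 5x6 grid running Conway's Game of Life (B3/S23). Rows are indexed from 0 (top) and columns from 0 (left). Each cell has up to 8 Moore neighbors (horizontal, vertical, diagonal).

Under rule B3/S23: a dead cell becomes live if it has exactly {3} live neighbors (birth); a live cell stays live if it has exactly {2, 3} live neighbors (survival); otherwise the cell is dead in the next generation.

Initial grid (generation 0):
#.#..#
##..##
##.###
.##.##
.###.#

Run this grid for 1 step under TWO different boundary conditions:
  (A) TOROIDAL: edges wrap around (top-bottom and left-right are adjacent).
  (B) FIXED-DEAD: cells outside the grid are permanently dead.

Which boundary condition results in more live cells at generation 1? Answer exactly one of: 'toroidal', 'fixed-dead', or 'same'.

Under TOROIDAL boundary, generation 1:
......
......
......
......
......
Population = 0

Under FIXED-DEAD boundary, generation 1:
#...##
......
......
......
.#.#.#
Population = 6

Comparison: toroidal=0, fixed-dead=6 -> fixed-dead

Answer: fixed-dead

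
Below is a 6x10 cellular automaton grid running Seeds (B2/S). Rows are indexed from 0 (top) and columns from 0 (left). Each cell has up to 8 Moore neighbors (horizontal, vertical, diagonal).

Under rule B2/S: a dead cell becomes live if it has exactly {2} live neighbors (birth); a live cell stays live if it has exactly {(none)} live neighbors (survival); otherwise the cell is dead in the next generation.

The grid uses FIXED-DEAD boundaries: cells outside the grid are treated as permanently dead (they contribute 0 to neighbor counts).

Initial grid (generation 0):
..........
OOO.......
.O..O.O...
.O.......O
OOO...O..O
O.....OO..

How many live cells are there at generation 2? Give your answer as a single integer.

Simulating step by step:
Generation 0 (given above): 16 live cells
Generation 1: 14 live cells
O.O.......
...O.O....
...O.O....
...O..OOO.
.....O....
..O..O..O.
Generation 2: 12 live cells
.O.OO.....
.O....O...
........O.
..O.......
..OO.....O
....O.O...
Population at generation 2: 12

Answer: 12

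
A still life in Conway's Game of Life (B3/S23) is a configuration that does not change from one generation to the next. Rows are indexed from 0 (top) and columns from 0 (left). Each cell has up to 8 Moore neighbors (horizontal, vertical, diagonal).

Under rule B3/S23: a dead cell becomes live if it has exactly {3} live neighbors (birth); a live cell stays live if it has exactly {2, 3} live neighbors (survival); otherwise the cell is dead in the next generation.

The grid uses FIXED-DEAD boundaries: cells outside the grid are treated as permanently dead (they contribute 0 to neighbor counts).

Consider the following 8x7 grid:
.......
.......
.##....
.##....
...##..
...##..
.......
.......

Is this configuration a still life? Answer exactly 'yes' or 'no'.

Answer: no

Derivation:
Compute generation 1 and compare to generation 0 (given above):
Generation 1:
.......
.......
.##....
.#.....
....#..
...##..
.......
.......
Cell (3,2) differs: gen0=1 vs gen1=0 -> NOT a still life.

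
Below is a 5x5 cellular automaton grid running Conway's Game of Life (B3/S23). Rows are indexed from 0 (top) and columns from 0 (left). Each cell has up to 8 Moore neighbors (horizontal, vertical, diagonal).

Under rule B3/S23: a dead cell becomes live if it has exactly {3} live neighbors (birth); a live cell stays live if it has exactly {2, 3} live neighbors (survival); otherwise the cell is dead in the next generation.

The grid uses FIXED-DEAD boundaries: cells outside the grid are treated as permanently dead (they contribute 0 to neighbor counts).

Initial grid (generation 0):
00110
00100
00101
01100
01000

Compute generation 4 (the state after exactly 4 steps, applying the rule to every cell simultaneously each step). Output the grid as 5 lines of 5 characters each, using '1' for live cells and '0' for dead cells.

Simulating step by step:
Generation 0 (given above): 8 live cells
Generation 1: 10 live cells
00110
01100
00100
01110
01100
Generation 2: 7 live cells
01110
01000
00000
00010
01010
Generation 3: 5 live cells
01100
01000
00000
00100
00100
Generation 4: 4 live cells
(generation 4 grid is the final answer)

Answer: 01100
01100
00000
00000
00000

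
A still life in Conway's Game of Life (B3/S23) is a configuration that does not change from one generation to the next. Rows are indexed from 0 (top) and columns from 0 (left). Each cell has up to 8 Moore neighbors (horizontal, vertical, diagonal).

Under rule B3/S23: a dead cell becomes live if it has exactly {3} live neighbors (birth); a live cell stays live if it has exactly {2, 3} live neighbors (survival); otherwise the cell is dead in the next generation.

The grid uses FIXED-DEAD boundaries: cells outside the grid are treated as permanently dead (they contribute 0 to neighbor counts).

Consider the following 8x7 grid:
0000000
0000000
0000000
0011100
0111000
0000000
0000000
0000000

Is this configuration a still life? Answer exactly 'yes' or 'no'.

Answer: no

Derivation:
Compute generation 1 and compare to generation 0 (given above):
Generation 1:
0000000
0000000
0001000
0100100
0100100
0010000
0000000
0000000
Cell (2,3) differs: gen0=0 vs gen1=1 -> NOT a still life.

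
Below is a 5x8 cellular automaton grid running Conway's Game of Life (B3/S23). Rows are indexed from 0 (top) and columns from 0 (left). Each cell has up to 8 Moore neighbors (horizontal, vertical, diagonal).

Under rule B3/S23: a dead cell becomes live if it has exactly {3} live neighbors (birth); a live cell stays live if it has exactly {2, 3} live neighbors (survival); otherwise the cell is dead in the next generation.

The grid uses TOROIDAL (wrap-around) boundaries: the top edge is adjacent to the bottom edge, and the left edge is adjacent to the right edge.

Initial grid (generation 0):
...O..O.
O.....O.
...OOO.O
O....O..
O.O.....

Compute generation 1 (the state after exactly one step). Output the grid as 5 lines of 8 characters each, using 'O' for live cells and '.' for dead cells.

Simulating step by step:
Generation 0 (given above): 12 live cells
Generation 1: 15 live cells
(generation 1 grid is the final answer)

Answer: .O......
...O..O.
O...OO.O
OO.O.OOO
.O.....O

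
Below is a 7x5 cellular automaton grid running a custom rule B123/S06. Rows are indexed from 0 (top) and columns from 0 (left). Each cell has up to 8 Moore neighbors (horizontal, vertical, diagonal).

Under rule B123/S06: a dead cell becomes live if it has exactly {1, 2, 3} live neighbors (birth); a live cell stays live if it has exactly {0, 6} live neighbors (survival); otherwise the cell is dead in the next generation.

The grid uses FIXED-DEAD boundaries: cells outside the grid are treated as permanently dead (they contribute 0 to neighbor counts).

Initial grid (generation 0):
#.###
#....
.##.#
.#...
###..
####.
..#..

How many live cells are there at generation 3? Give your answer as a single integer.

Simulating step by step:
Generation 0 (given above): 17 live cells
Generation 1: 15 live cells
.#...
....#
#..##
...##
.#.##
.#..#
#..##
Generation 2: 18 live cells
#####
####.
###..
##...
#....
#....
.##..
Generation 3: 10 live cells
.....
....#
...##
..##.
..#..
..##.
#..#.
Population at generation 3: 10

Answer: 10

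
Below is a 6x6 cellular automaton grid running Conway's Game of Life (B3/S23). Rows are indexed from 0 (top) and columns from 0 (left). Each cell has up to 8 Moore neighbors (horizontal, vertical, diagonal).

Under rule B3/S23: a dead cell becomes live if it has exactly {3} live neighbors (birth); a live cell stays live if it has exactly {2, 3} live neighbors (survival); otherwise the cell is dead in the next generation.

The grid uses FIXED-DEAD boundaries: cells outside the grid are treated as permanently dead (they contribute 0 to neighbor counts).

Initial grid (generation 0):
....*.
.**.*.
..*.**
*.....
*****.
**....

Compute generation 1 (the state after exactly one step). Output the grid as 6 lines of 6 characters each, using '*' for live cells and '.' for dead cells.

Answer: ...*..
.**.*.
..*.**
*....*
..**..
*..*..

Derivation:
Simulating step by step:
Generation 0 (given above): 15 live cells
Generation 1: 13 live cells
(generation 1 grid is the final answer)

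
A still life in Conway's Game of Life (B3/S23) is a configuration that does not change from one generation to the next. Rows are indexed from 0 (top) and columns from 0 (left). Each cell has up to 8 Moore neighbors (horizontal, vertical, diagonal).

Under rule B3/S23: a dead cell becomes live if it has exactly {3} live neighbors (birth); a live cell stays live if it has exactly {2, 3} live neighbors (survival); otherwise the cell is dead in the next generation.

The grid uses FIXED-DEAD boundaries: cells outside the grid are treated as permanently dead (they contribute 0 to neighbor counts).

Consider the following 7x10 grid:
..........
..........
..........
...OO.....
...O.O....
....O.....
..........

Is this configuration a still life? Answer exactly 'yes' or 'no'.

Compute generation 1 and compare to generation 0 (given above):
Generation 1:
..........
..........
..........
...OO.....
...O.O....
....O.....
..........
The grids are IDENTICAL -> still life.

Answer: yes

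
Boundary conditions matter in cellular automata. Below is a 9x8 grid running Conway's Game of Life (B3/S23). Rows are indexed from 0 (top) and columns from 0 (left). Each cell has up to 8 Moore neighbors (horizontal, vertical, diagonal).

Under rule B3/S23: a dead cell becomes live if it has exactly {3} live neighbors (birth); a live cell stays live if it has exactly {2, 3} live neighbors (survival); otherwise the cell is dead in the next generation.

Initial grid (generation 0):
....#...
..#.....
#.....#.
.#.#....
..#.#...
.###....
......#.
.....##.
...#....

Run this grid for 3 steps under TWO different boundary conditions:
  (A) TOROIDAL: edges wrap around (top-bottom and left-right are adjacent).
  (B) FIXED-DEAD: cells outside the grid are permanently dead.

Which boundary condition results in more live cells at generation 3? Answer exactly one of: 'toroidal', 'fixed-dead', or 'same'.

Answer: toroidal

Derivation:
Under TOROIDAL boundary, generation 3:
...##...
..##....
.#.#....
...##...
.#...#..
.#....#.
.#....#.
..#.....
....##..
Population = 17

Under FIXED-DEAD boundary, generation 3:
........
........
........
...##...
.#...#..
.#....#.
.#......
..##..#.
........
Population = 10

Comparison: toroidal=17, fixed-dead=10 -> toroidal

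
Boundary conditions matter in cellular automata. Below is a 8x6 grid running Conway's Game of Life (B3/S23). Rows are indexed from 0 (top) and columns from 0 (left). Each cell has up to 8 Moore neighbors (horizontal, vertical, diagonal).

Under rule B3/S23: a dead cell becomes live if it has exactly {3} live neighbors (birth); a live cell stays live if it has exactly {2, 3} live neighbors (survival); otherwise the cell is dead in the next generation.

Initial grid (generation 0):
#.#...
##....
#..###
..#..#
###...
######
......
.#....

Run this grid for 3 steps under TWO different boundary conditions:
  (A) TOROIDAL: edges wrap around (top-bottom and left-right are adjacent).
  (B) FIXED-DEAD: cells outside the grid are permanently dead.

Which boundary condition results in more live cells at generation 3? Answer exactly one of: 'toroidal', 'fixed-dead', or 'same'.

Under TOROIDAL boundary, generation 3:
..#...
...###
...###
..#.#.
..###.
#....#
......
......
Population = 14

Under FIXED-DEAD boundary, generation 3:
.##...
#.#.#.
#...##
#....#
#..#.#
##.#.#
..###.
......
Population = 20

Comparison: toroidal=14, fixed-dead=20 -> fixed-dead

Answer: fixed-dead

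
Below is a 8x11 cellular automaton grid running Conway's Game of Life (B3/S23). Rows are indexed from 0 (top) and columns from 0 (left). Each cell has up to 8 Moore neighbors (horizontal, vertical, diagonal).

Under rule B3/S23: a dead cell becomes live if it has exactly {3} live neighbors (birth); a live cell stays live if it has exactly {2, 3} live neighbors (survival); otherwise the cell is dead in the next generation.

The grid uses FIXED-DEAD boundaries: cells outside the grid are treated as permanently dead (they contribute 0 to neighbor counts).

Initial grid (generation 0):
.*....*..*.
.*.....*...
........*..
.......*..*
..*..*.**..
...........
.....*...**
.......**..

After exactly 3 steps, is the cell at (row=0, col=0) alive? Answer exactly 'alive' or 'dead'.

Answer: dead

Derivation:
Simulating step by step:
Generation 0 (given above): 17 live cells
Generation 1: 17 live cells
...........
.......**..
.......**..
......**.*.
......***..
......*.**.
........**.
........**.
Generation 2: 9 live cells
...........
.......**..
.........*.
.........*.
.....*.....
......*....
..........*
........**.
Generation 3: 4 live cells
...........
........*..
.........*.
...........
...........
...........
.........*.
.........*.

Cell (0,0) at generation 3: 0 -> dead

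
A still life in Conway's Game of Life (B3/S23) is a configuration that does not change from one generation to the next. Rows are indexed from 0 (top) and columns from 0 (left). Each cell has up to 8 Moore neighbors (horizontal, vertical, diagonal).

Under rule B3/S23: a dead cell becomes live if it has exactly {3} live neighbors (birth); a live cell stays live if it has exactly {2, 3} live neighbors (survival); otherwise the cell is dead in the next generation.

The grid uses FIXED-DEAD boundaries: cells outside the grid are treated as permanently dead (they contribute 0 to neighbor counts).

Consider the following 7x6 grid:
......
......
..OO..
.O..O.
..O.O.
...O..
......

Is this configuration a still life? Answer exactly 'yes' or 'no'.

Compute generation 1 and compare to generation 0 (given above):
Generation 1:
......
......
..OO..
.O..O.
..O.O.
...O..
......
The grids are IDENTICAL -> still life.

Answer: yes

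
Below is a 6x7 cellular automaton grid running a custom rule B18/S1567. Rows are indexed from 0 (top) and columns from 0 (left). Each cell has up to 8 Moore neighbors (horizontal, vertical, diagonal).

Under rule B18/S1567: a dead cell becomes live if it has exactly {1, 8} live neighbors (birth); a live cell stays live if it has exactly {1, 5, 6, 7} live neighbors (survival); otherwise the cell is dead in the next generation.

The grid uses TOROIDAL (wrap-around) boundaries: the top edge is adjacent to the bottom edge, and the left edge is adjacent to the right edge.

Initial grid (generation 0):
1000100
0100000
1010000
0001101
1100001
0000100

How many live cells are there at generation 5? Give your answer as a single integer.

Simulating step by step:
Generation 0 (given above): 12 live cells
Generation 1: 10 live cells
1010101
0000110
0000000
0000100
0100000
0010100
Generation 2: 12 live cells
1010000
0010000
0000001
1111010
1100000
0000100
Generation 3: 9 live cells
0010111
0010010
0000000
0001010
0000000
0000010
Generation 4: 12 live cells
1010000
1010000
0100000
0010001
0011000
1110000
Generation 5: 7 live cells
0000000
0000000
0000010
0000110
0000110
0100100
Population at generation 5: 7

Answer: 7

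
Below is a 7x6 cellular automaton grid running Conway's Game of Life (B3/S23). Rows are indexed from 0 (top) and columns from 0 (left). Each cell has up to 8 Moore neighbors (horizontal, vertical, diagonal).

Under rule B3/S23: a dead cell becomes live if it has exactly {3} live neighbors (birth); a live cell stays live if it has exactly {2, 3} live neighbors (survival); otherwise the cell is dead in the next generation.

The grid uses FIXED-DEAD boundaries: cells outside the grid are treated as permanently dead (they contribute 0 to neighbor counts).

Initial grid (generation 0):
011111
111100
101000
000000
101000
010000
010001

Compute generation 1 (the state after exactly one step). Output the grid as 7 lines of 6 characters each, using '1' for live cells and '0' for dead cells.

Answer: 100010
100000
101100
000000
010000
111000
000000

Derivation:
Simulating step by step:
Generation 0 (given above): 16 live cells
Generation 1: 10 live cells
(generation 1 grid is the final answer)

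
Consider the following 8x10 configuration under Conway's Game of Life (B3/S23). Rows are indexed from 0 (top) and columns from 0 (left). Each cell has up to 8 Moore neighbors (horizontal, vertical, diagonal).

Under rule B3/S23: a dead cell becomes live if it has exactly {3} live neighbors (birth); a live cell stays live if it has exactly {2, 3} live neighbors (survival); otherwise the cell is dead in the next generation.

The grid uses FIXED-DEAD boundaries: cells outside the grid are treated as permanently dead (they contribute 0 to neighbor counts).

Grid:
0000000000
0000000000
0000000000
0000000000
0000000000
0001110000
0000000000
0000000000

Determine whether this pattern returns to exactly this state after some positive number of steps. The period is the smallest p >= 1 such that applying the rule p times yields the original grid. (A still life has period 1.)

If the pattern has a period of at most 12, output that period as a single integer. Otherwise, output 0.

Answer: 2

Derivation:
Simulating and comparing each generation to the original:
Gen 0 (original, given above): 3 live cells
Gen 1: 3 live cells, differs from original
Gen 2: 3 live cells, MATCHES original -> period = 2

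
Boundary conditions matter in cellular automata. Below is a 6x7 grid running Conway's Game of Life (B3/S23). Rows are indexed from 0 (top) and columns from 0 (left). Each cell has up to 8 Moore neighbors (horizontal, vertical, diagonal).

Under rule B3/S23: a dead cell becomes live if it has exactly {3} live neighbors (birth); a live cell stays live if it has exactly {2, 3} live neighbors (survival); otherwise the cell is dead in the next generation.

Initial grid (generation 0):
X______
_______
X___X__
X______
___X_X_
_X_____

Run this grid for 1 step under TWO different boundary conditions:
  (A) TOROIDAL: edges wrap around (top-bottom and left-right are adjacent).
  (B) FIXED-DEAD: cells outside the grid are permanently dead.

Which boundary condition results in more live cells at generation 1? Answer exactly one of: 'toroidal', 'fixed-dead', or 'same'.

Under TOROIDAL boundary, generation 1:
_______
_______
_______
____X_X
_______
_______
Population = 2

Under FIXED-DEAD boundary, generation 1:
_______
_______
_______
____X__
_______
_______
Population = 1

Comparison: toroidal=2, fixed-dead=1 -> toroidal

Answer: toroidal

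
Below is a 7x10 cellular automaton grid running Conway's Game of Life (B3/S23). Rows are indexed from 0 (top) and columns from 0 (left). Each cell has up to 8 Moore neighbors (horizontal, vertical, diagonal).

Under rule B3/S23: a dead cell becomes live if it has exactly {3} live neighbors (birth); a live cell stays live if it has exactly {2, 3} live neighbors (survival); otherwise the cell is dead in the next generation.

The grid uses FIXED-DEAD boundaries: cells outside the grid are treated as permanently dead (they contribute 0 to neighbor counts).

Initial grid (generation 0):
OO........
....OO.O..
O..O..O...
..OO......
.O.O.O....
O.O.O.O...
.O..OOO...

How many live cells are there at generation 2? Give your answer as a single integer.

Answer: 24

Derivation:
Simulating step by step:
Generation 0 (given above): 21 live cells
Generation 1: 20 live cells
..........
OO..OOO...
..OO.OO...
.O.O......
.O...O....
O.O...O...
.O.OO.O...
Generation 2: 24 live cells
.....O....
.OOOO.O...
O..O..O...
.O.O.OO...
OO........
O.OOO.O...
.OOO.O....
Population at generation 2: 24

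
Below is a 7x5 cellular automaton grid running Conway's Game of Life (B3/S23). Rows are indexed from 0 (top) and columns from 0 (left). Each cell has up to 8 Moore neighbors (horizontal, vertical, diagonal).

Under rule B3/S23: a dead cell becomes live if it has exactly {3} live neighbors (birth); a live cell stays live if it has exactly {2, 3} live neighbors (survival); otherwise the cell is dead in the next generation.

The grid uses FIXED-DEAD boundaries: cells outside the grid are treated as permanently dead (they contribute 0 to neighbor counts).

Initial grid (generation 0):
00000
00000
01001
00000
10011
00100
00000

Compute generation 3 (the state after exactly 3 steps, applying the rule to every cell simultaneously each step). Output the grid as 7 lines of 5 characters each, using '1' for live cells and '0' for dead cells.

Answer: 00000
00000
00000
00111
00111
00000
00000

Derivation:
Simulating step by step:
Generation 0 (given above): 6 live cells
Generation 1: 4 live cells
00000
00000
00000
00011
00010
00010
00000
Generation 2: 4 live cells
00000
00000
00000
00011
00110
00000
00000
Generation 3: 6 live cells
(generation 3 grid is the final answer)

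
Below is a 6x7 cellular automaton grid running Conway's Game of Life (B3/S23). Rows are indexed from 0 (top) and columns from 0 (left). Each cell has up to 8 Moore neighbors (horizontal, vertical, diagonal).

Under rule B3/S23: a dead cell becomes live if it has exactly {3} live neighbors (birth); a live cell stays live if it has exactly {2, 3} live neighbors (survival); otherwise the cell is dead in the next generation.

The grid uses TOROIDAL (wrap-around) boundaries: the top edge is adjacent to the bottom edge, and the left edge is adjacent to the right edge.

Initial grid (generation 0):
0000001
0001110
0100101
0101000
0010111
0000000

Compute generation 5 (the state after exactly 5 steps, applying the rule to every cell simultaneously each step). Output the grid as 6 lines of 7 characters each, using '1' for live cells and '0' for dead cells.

Answer: 0011011
1100001
0000000
0010000
0111000
0000100

Derivation:
Simulating step by step:
Generation 0 (given above): 13 live cells
Generation 1: 15 live cells
0000110
1001101
1000000
0101001
0011110
0000001
Generation 2: 24 live cells
1001100
1001101
0111110
1101011
1011111
0000001
Generation 3: 9 live cells
1001100
1000001
0000000
0000000
0011000
0110000
Generation 4: 11 live cells
1011001
1000001
0000000
0000000
0111000
0100100
Generation 5: 12 live cells
(generation 5 grid is the final answer)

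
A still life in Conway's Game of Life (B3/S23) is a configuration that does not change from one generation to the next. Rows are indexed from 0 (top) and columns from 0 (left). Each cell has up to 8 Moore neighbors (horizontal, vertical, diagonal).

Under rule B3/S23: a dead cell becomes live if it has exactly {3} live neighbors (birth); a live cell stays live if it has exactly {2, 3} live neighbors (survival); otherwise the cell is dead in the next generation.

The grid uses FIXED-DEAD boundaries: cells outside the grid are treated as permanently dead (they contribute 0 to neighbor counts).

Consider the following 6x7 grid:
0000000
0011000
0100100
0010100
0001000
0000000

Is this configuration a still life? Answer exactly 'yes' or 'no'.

Compute generation 1 and compare to generation 0 (given above):
Generation 1:
0000000
0011000
0100100
0010100
0001000
0000000
The grids are IDENTICAL -> still life.

Answer: yes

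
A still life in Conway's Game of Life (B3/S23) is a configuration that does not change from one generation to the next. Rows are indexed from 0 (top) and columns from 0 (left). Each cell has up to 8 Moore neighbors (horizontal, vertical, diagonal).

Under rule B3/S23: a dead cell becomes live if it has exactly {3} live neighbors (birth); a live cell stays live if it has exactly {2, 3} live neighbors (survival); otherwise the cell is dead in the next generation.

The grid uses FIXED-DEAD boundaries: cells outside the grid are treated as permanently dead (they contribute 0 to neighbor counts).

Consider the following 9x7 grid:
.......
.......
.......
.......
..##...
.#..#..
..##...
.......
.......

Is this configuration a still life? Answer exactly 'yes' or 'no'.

Answer: yes

Derivation:
Compute generation 1 and compare to generation 0 (given above):
Generation 1:
.......
.......
.......
.......
..##...
.#..#..
..##...
.......
.......
The grids are IDENTICAL -> still life.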